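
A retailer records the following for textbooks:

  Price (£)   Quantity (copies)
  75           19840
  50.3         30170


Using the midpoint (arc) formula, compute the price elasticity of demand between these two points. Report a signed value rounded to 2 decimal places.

-1.05

%ΔQ = (30170 − 19840) / [(19840 + 30170)/2] = 10330/25005 = 0.413117…
%ΔP = (50.3 − 75) / [(75 + 50.3)/2] = -24.7/62.65 = -0.394253…
Arc Ed = %ΔQ / %ΔP = (10330/25005) / (-24.7/62.65) = -1.0478…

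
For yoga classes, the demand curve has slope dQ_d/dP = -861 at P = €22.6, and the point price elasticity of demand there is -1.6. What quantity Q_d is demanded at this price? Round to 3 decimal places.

Ed = (dQ_d/dP)·(P/Q_d) ⇒ Q_d = (dQ_d/dP)·P/Ed = (-861)·22.6/(-1.6) = 12161.625

12161.625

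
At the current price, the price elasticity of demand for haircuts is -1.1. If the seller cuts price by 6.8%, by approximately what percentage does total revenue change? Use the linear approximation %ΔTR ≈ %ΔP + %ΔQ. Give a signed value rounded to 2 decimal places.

%ΔQ ≈ Ed × %ΔP = (-1.1) × (-6.8%) = +7.4800%
%ΔTR ≈ %ΔP + %ΔQ = (-6.8%) + (+7.4800%) = +0.6800%

+0.68%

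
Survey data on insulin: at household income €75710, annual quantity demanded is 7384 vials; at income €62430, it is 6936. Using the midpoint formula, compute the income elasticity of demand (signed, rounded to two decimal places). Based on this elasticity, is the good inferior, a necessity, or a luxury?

%ΔQ = (6936 − 7384)/[( 7384 + 6936)/2] = -448/7160 = -0.062569…
%ΔIncome = (62430 − 75710)/[( 75710 + 62430)/2] = -13280/69070 = -0.192268…
E_income = (-448/7160) / (-13280/69070) = 0.3254…
0 < E_income < 1 ⇒ normal good, necessity.

0.33; necessity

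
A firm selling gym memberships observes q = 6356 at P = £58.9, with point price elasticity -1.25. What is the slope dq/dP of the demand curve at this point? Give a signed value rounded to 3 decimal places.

-134.890

Ed = (dq/dP)·(P/q) ⇒ dq/dP = Ed·q/P = (-1.25)·6356/58.9 = -134.88964…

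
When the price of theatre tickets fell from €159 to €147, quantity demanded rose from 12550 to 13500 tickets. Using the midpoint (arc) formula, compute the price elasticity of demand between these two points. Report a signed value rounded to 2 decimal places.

-0.93

%ΔQ = (13500 − 12550) / [(12550 + 13500)/2] = 950/13025 = 0.072936…
%ΔP = (147 − 159) / [(159 + 147)/2] = -12/153 = -0.078431…
Arc Ed = %ΔQ / %ΔP = (950/13025) / (-12/153) = -0.9299…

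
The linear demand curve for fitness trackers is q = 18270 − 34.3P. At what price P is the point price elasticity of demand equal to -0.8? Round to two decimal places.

Ed = −34.3P/(18270 − 34.3P). Set this equal to -0.8:
34.3P = 0.8·(18270 − 34.3P) ⇒ 34.3P(1 + 0.8) = 0.8·18270
P = 0.8·18270 / (34.3·1.8) = 236.7346…

236.73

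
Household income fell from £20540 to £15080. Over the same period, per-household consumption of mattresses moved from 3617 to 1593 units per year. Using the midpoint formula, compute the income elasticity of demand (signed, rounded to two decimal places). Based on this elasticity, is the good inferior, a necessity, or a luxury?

%ΔQ = (1593 − 3617)/[( 3617 + 1593)/2] = -2024/2605 = -0.776967…
%ΔIncome = (15080 − 20540)/[( 20540 + 15080)/2] = -5460/17810 = -0.306569…
E_income = (-2024/2605) / (-5460/17810) = 2.5343…
E_income > 1 ⇒ normal good, luxury.

2.53; luxury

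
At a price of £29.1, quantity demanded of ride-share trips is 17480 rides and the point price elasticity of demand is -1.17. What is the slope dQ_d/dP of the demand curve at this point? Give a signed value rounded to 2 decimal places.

-702.80

Ed = (dQ_d/dP)·(P/Q_d) ⇒ dQ_d/dP = Ed·Q_d/P = (-1.17)·17480/29.1 = -702.8041…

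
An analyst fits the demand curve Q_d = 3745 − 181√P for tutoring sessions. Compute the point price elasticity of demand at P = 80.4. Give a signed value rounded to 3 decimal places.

-0.382

dQ_d/dP = −181/(2√P) = -10.093. At P = 80.4, Q_d = 2122.04.
Ed = (dQ_d/dP)·(P/Q_d) = (-10.093) × (80.4/2122.04) = -0.38240…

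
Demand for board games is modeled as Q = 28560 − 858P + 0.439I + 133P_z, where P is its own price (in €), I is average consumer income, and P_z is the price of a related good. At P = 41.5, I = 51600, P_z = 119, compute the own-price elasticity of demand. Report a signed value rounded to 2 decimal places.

-1.13

At the given values, Q = 28560 − 858(41.5) + 0.439(51600) + 133(119) = 31432.4.
∂Q/∂P = −858.
E = (-858) × (41.5/31432.4) = -1.1328…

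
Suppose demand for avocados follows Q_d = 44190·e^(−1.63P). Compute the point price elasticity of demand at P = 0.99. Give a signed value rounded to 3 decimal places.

-1.614

dQ_d/dP = −1.63·Q_d = -14344.7. At P = 0.99, Q_d = 8800.41.
Ed = (dQ_d/dP)·(P/Q_d) = (-14344.7) × (0.99/8800.41) = -1.6137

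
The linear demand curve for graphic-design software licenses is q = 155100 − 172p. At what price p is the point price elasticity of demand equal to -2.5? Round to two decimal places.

644.10

Ed = −172p/(155100 − 172p). Set this equal to -2.5:
172p = 2.5·(155100 − 172p) ⇒ 172p(1 + 2.5) = 2.5·155100
p = 2.5·155100 / (172·3.5) = 644.1029…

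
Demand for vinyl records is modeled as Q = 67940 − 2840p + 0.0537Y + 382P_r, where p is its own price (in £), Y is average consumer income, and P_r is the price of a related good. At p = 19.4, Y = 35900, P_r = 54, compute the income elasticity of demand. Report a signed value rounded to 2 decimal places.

0.05

At the given values, Q = 67940 − 2840(19.4) + 0.0537(35900) + 382(54) = 35399.83.
∂Q/∂Y = 0.0537.
E = (0.0537) × (35900/35399.83) = 0.0544…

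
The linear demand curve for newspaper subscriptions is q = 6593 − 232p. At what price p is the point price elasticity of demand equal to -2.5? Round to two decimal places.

Ed = −232p/(6593 − 232p). Set this equal to -2.5:
232p = 2.5·(6593 − 232p) ⇒ 232p(1 + 2.5) = 2.5·6593
p = 2.5·6593 / (232·3.5) = 20.2986…

20.30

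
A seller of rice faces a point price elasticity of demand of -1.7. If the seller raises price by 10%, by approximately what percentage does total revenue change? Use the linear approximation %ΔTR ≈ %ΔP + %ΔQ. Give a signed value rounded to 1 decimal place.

-7.0%

%ΔQ ≈ Ed × %ΔP = (-1.7) × (+10%) = -17.0000%
%ΔTR ≈ %ΔP + %ΔQ = (+10%) + (-17.0000%) = -7.0000%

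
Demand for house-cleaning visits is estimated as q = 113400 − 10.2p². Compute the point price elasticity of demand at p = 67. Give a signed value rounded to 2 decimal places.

dq/dp = −2·10.2·p = -1366.8. At p = 67, q = 67612.2.
Ed = (dq/dp)·(p/q) = (-1366.8) × (67/67612.2) = -1.3544…

-1.35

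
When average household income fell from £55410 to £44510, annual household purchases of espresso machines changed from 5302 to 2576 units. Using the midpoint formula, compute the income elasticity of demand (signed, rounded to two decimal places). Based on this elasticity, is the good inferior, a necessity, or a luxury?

%ΔQ = (2576 − 5302)/[( 5302 + 2576)/2] = -2726/3939 = -0.692053…
%ΔIncome = (44510 − 55410)/[( 55410 + 44510)/2] = -10900/49960 = -0.218174…
E_income = (-2726/3939) / (-10900/49960) = 3.1720…
E_income > 1 ⇒ normal good, luxury.

3.17; luxury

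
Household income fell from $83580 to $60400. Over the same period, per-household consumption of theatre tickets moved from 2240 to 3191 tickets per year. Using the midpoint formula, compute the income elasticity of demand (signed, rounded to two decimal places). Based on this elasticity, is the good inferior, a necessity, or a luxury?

%ΔQ = (3191 − 2240)/[( 2240 + 3191)/2] = 951/2715.5 = 0.350211…
%ΔIncome = (60400 − 83580)/[( 83580 + 60400)/2] = -23180/71990 = -0.321989…
E_income = (951/2715.5) / (-23180/71990) = -1.0876…
E_income < 0 ⇒ inferior good.

-1.09; inferior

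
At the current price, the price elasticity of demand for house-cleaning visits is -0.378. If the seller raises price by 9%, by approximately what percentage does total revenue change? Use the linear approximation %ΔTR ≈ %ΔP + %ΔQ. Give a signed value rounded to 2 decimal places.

%ΔQ ≈ Ed × %ΔP = (-0.378) × (+9%) = -3.4020%
%ΔTR ≈ %ΔP + %ΔQ = (+9%) + (-3.4020%) = +5.5980%

+5.60%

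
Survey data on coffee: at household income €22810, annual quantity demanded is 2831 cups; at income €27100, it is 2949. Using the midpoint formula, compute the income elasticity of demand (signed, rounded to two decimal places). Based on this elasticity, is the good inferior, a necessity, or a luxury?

%ΔQ = (2949 − 2831)/[( 2831 + 2949)/2] = 118/2890 = 0.040830…
%ΔIncome = (27100 − 22810)/[( 22810 + 27100)/2] = 4290/24955 = 0.171909…
E_income = (118/2890) / (4290/24955) = 0.2375…
0 < E_income < 1 ⇒ normal good, necessity.

0.24; necessity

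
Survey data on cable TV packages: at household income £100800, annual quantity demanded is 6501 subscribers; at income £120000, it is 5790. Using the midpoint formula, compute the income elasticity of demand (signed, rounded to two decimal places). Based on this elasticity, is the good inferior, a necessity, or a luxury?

%ΔQ = (5790 − 6501)/[( 6501 + 5790)/2] = -711/6145.5 = -0.115694…
%ΔIncome = (120000 − 100800)/[( 100800 + 120000)/2] = 19200/110400 = 0.173913…
E_income = (-711/6145.5) / (19200/110400) = -0.6652…
E_income < 0 ⇒ inferior good.

-0.67; inferior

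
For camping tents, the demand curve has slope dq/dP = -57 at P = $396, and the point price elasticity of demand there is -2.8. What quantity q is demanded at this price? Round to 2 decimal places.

Ed = (dq/dP)·(P/q) ⇒ q = (dq/dP)·P/Ed = (-57)·396/(-2.8) = 8061.4285…

8061.43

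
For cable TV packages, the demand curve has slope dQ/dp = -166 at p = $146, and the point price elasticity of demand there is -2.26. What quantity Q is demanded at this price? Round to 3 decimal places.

Ed = (dQ/dp)·(p/Q) ⇒ Q = (dQ/dp)·p/Ed = (-166)·146/(-2.26) = 10723.89380…

10723.894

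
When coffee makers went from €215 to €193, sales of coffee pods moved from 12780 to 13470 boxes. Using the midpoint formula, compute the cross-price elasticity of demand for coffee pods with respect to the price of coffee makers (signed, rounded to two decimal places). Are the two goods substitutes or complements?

%ΔQ_{coffee pods} = (13470 − 12780)/avg = 690/13125 = 0.052571…
%ΔP_{coffee makers} = (193 − 215)/avg = -22/204 = -0.107843…
E_cross = (690/13125) / (-22/204) = -0.4874…
E_cross < 0 ⇒ the goods are complements.

-0.49; complements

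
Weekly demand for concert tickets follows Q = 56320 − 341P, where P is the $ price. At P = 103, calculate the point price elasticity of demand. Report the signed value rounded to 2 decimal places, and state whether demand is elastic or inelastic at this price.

-1.66; elastic

dQ/dP = −341. At P = 103, Q = 56320 − 341(103) = 21197.
Ed = (dQ/dP)·(P/Q) = −341 × (103/21197) = -1.6569…
|Ed| = 1.66 > 1, so demand is elastic.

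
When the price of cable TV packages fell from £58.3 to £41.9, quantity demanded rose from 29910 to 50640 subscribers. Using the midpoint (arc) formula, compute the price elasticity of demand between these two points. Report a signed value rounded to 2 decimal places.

-1.57

%ΔQ = (50640 − 29910) / [(29910 + 50640)/2] = 20730/40275 = 0.514711…
%ΔP = (41.9 − 58.3) / [(58.3 + 41.9)/2] = -16.4/50.1 = -0.327345…
Arc Ed = %ΔQ / %ΔP = (20730/40275) / (-16.4/50.1) = -1.5723…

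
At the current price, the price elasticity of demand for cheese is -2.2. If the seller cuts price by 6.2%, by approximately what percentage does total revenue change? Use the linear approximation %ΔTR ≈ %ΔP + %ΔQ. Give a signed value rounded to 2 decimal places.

%ΔQ ≈ Ed × %ΔP = (-2.2) × (-6.2%) = +13.6400%
%ΔTR ≈ %ΔP + %ΔQ = (-6.2%) + (+13.6400%) = +7.4400%

+7.44%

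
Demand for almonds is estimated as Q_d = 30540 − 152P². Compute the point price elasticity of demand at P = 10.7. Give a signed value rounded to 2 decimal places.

dQ_d/dP = −2·152·P = -3252.8. At P = 10.7, Q_d = 13137.52.
Ed = (dQ_d/dP)·(P/Q_d) = (-3252.8) × (10.7/13137.52) = -2.6492…

-2.65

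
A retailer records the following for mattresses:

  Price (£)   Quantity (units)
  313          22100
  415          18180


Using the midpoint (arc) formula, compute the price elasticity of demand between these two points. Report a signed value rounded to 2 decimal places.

%ΔQ = (18180 − 22100) / [(22100 + 18180)/2] = -3920/20140 = -0.194637…
%ΔP = (415 − 313) / [(313 + 415)/2] = 102/364 = 0.280219…
Arc Ed = %ΔQ / %ΔP = (-3920/20140) / (102/364) = -0.6945…

-0.69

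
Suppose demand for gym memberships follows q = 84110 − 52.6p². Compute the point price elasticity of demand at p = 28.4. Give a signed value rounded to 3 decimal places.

-2.036

dq/dp = −2·52.6·p = -2987.68. At p = 28.4, q = 41684.944.
Ed = (dq/dp)·(p/q) = (-2987.68) × (28.4/41684.944) = -2.03550…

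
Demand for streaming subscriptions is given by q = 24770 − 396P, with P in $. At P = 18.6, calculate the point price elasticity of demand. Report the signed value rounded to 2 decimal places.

dq/dP = −396. At P = 18.6, q = 24770 − 396(18.6) = 17404.4.
Ed = (dq/dP)·(P/q) = −396 × (18.6/17404.4) = -0.4232…

-0.42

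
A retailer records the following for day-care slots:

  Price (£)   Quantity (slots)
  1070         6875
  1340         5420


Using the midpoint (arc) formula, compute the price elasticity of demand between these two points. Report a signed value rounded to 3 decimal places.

%ΔQ = (5420 − 6875) / [(6875 + 5420)/2] = -1455/6147.5 = -0.236681…
%ΔP = (1340 − 1070) / [(1070 + 1340)/2] = 270/1205 = 0.224066…
Arc Ed = %ΔQ / %ΔP = (-1455/6147.5) / (270/1205) = -1.05630…

-1.056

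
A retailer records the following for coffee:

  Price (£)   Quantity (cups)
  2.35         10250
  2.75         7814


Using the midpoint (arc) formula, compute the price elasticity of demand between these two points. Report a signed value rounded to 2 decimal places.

%ΔQ = (7814 − 10250) / [(10250 + 7814)/2] = -2436/9032 = -0.269707…
%ΔP = (2.75 − 2.35) / [(2.35 + 2.75)/2] = 0.4/2.55 = 0.156862…
Arc Ed = %ΔQ / %ΔP = (-2436/9032) / (0.4/2.55) = -1.7193…

-1.72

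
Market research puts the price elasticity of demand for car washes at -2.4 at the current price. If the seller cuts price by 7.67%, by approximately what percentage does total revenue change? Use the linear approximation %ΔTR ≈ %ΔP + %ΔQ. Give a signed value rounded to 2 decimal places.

%ΔQ ≈ Ed × %ΔP = (-2.4) × (-7.67%) = +18.4080%
%ΔTR ≈ %ΔP + %ΔQ = (-7.67%) + (+18.4080%) = +10.7380%

+10.74%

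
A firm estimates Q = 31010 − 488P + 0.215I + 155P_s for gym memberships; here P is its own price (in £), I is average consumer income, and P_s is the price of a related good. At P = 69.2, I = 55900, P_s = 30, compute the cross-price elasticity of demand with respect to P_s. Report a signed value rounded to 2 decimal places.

At the given values, Q = 31010 − 488(69.2) + 0.215(55900) + 155(30) = 13908.9.
∂Q/∂P_s = 155.
E = (155) × (30/13908.9) = 0.3343…

0.33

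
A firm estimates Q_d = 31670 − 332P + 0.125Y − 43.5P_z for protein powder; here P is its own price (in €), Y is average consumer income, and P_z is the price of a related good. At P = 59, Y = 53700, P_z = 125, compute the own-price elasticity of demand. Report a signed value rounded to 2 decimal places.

-1.47

At the given values, Q_d = 31670 − 332(59) + 0.125(53700) − 43.5(125) = 13357.
∂Q_d/∂P = −332.
E = (-332) × (59/13357) = -1.4664…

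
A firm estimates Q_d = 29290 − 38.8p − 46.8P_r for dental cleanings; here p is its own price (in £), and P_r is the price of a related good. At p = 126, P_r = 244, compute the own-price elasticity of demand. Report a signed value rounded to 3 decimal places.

-0.377

At the given values, Q_d = 29290 − 38.8(126) − 46.8(244) = 12982.
∂Q_d/∂p = −38.8.
E = (-38.8) × (126/12982) = -0.37658…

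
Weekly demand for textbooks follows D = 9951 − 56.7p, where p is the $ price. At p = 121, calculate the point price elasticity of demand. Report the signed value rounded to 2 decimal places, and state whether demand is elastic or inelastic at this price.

dD/dp = −56.7. At p = 121, D = 9951 − 56.7(121) = 3090.3.
Ed = (dD/dp)·(p/D) = −56.7 × (121/3090.3) = -2.2200…
|Ed| = 2.22 > 1, so demand is elastic.

-2.22; elastic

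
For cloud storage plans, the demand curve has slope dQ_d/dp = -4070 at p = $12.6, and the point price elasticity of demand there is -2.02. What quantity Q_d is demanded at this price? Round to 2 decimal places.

25387.13

Ed = (dQ_d/dp)·(p/Q_d) ⇒ Q_d = (dQ_d/dp)·p/Ed = (-4070)·12.6/(-2.02) = 25387.1287…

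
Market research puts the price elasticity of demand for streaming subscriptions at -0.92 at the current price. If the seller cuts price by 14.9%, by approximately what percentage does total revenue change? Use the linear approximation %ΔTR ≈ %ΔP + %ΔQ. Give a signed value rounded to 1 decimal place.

-1.2%

%ΔQ ≈ Ed × %ΔP = (-0.92) × (-14.9%) = +13.7080%
%ΔTR ≈ %ΔP + %ΔQ = (-14.9%) + (+13.7080%) = -1.1920%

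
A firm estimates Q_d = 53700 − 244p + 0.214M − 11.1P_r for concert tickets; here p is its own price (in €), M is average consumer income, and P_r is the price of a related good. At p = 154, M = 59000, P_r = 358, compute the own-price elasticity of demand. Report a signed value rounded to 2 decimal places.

At the given values, Q_d = 53700 − 244(154) + 0.214(59000) − 11.1(358) = 24776.2.
∂Q_d/∂p = −244.
E = (-244) × (154/24776.2) = -1.5166…

-1.52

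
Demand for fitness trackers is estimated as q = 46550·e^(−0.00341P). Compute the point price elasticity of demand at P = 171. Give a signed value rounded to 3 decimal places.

dq/dP = −0.00341·q = -88.5998. At P = 171, q = 25982.3.
Ed = (dq/dP)·(P/q) = (-88.5998) × (171/25982.3) = -0.58311

-0.583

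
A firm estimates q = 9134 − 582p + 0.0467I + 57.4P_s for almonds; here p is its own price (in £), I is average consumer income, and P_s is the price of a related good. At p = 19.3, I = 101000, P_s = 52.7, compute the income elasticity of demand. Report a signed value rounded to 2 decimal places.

0.84

At the given values, q = 9134 − 582(19.3) + 0.0467(101000) + 57.4(52.7) = 5643.08.
∂q/∂I = 0.0467.
E = (0.0467) × (101000/5643.08) = 0.8358…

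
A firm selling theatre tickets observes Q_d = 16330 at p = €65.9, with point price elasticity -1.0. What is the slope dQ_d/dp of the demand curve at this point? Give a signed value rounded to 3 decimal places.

-247.800

Ed = (dQ_d/dp)·(p/Q_d) ⇒ dQ_d/dp = Ed·Q_d/p = (-1.0)·16330/65.9 = -247.79969…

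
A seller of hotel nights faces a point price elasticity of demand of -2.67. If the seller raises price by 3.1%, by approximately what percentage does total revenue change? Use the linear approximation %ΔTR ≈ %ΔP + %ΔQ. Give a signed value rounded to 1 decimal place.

%ΔQ ≈ Ed × %ΔP = (-2.67) × (+3.1%) = -8.2770%
%ΔTR ≈ %ΔP + %ΔQ = (+3.1%) + (-8.2770%) = -5.1770%

-5.2%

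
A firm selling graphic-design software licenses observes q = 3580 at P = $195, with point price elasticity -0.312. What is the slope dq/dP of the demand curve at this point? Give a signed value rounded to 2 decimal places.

-5.73

Ed = (dq/dP)·(P/q) ⇒ dq/dP = Ed·q/P = (-0.312)·3580/195 = -5.728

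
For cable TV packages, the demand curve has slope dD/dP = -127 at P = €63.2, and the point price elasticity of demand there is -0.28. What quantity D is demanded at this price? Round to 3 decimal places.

28665.714

Ed = (dD/dP)·(P/D) ⇒ D = (dD/dP)·P/Ed = (-127)·63.2/(-0.28) = 28665.71428…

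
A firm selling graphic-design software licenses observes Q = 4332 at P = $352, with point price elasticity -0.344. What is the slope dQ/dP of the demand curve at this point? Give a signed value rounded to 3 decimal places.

Ed = (dQ/dP)·(P/Q) ⇒ dQ/dP = Ed·Q/P = (-0.344)·4332/352 = -4.23354…

-4.234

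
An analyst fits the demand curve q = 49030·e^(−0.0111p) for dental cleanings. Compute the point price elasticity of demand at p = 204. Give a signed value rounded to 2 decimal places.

dq/dp = −0.0111·q = -56.5416. At p = 204, q = 5093.84.
Ed = (dq/dp)·(p/q) = (-56.5416) × (204/5093.84) = -2.2644

-2.26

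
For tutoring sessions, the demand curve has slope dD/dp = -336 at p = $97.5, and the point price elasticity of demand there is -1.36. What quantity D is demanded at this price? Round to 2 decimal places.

24088.24

Ed = (dD/dp)·(p/D) ⇒ D = (dD/dp)·p/Ed = (-336)·97.5/(-1.36) = 24088.2352…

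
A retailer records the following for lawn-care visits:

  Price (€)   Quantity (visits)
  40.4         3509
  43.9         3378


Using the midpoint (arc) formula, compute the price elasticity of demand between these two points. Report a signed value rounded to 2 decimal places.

-0.46

%ΔQ = (3378 − 3509) / [(3509 + 3378)/2] = -131/3443.5 = -0.038042…
%ΔP = (43.9 − 40.4) / [(40.4 + 43.9)/2] = 3.5/42.15 = 0.083036…
Arc Ed = %ΔQ / %ΔP = (-131/3443.5) / (3.5/42.15) = -0.4581…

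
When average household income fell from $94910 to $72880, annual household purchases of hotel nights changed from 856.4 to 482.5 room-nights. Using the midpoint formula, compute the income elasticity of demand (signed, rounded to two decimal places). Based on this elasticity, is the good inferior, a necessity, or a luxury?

2.13; luxury

%ΔQ = (482.5 − 856.4)/[( 856.4 + 482.5)/2] = -373.9/669.45 = -0.558518…
%ΔIncome = (72880 − 94910)/[( 94910 + 72880)/2] = -22030/83895 = -0.262590…
E_income = (-373.9/669.45) / (-22030/83895) = 2.1269…
E_income > 1 ⇒ normal good, luxury.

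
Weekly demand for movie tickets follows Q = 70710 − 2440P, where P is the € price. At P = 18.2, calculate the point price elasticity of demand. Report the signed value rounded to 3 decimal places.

dQ/dP = −2440. At P = 18.2, Q = 70710 − 2440(18.2) = 26302.
Ed = (dQ/dP)·(P/Q) = −2440 × (18.2/26302) = -1.68838…

-1.688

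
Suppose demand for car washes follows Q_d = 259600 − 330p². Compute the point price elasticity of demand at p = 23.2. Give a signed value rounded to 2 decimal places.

-4.33

dQ_d/dp = −2·330·p = -15312. At p = 23.2, Q_d = 81980.8.
Ed = (dQ_d/dp)·(p/Q_d) = (-15312) × (23.2/81980.8) = -4.3331…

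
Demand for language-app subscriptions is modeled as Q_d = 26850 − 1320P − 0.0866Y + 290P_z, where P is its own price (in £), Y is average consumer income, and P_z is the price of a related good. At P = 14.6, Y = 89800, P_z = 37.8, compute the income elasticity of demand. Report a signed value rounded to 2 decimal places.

At the given values, Q_d = 26850 − 1320(14.6) − 0.0866(89800) + 290(37.8) = 10763.32.
∂Q_d/∂Y = -0.0866.
E = (-0.0866) × (89800/10763.32) = -0.7225…

-0.72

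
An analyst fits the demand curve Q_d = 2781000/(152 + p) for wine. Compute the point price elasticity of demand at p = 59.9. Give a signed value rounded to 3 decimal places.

-0.283

dQ_d/dp = −2781000/(152 + p)² = -61.9354. At p = 59.9, Q_d = 13124.1.
Ed = (dQ_d/dp)·(p/Q_d) = (-61.9354) × (59.9/13124.1) = -0.28268…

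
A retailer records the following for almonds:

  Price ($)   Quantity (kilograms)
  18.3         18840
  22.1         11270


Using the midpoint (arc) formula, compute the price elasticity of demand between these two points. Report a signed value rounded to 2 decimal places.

-2.67

%ΔQ = (11270 − 18840) / [(18840 + 11270)/2] = -7570/15055 = -0.502822…
%ΔP = (22.1 − 18.3) / [(18.3 + 22.1)/2] = 3.8/20.2 = 0.188118…
Arc Ed = %ΔQ / %ΔP = (-7570/15055) / (3.8/20.2) = -2.6729…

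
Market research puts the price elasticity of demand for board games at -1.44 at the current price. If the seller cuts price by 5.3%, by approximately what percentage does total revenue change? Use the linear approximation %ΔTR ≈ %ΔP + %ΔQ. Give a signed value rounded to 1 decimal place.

+2.3%

%ΔQ ≈ Ed × %ΔP = (-1.44) × (-5.3%) = +7.6320%
%ΔTR ≈ %ΔP + %ΔQ = (-5.3%) + (+7.6320%) = +2.3320%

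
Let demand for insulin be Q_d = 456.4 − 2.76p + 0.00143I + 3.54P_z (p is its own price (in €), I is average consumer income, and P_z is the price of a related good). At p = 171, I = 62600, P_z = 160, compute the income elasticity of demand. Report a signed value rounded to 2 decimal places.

0.14

At the given values, Q_d = 456.4 − 2.76(171) + 0.00143(62600) + 3.54(160) = 640.358.
∂Q_d/∂I = 0.00143.
E = (0.00143) × (62600/640.358) = 0.1397…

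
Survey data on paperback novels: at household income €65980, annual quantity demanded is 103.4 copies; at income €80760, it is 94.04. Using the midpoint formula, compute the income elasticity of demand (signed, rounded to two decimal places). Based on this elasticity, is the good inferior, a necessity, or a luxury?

%ΔQ = (94.04 − 103.4)/[( 103.4 + 94.04)/2] = -9.36/98.72 = -0.094813…
%ΔIncome = (80760 − 65980)/[( 65980 + 80760)/2] = 14780/73370 = 0.201444…
E_income = (-9.36/98.72) / (14780/73370) = -0.4706…
E_income < 0 ⇒ inferior good.

-0.47; inferior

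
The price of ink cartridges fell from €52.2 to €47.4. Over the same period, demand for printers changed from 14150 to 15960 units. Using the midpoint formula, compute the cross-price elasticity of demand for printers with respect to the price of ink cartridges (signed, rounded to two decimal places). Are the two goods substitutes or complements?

%ΔQ_{printers} = (15960 − 14150)/avg = 1810/15055 = 0.120225…
%ΔP_{ink cartridges} = (47.4 − 52.2)/avg = -4.8/49.8 = -0.096385…
E_cross = (1810/15055) / (-4.8/49.8) = -1.2473…
E_cross < 0 ⇒ the goods are complements.

-1.25; complements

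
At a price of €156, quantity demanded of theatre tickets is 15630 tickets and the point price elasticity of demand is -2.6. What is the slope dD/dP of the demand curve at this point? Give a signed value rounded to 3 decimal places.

Ed = (dD/dP)·(P/D) ⇒ dD/dP = Ed·D/P = (-2.6)·15630/156 = -260.5

-260.500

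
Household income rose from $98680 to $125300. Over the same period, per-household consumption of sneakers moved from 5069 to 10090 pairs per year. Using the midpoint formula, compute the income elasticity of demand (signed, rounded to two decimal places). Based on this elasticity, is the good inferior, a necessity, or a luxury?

2.79; luxury

%ΔQ = (10090 − 5069)/[( 5069 + 10090)/2] = 5021/7579.5 = 0.662444…
%ΔIncome = (125300 − 98680)/[( 98680 + 125300)/2] = 26620/111990 = 0.237699…
E_income = (5021/7579.5) / (26620/111990) = 2.7868…
E_income > 1 ⇒ normal good, luxury.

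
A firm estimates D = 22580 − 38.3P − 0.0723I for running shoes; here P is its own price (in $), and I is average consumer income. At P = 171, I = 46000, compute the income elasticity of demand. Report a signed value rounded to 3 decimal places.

At the given values, D = 22580 − 38.3(171) − 0.0723(46000) = 12704.9.
∂D/∂I = -0.0723.
E = (-0.0723) × (46000/12704.9) = -0.26177…

-0.262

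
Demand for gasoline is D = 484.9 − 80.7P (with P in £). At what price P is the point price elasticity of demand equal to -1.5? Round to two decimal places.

3.61

Ed = −80.7P/(484.9 − 80.7P). Set this equal to -1.5:
80.7P = 1.5·(484.9 − 80.7P) ⇒ 80.7P(1 + 1.5) = 1.5·484.9
P = 1.5·484.9 / (80.7·2.5) = 3.6052…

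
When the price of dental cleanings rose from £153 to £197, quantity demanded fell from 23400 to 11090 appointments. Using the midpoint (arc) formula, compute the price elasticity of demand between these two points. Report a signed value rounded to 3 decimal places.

-2.839

%ΔQ = (11090 − 23400) / [(23400 + 11090)/2] = -12310/17245 = -0.713830…
%ΔP = (197 − 153) / [(153 + 197)/2] = 44/175 = 0.251428…
Arc Ed = %ΔQ / %ΔP = (-12310/17245) / (44/175) = -2.83909…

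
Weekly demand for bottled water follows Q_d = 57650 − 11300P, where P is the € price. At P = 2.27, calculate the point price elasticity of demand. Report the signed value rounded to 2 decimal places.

dQ_d/dP = −11300. At P = 2.27, Q_d = 57650 − 11300(2.27) = 31999.
Ed = (dQ_d/dP)·(P/Q_d) = −11300 × (2.27/31999) = -0.8016…

-0.80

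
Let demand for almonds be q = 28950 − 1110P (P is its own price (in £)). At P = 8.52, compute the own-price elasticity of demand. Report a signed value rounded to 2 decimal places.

At the given values, q = 28950 − 1110(8.52) = 19492.8.
∂q/∂P = −1110.
E = (-1110) × (8.52/19492.8) = -0.4851…

-0.49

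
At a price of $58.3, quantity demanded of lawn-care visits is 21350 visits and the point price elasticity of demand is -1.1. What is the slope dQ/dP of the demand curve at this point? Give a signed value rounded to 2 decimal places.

Ed = (dQ/dP)·(P/Q) ⇒ dQ/dP = Ed·Q/P = (-1.1)·21350/58.3 = -402.8301…

-402.83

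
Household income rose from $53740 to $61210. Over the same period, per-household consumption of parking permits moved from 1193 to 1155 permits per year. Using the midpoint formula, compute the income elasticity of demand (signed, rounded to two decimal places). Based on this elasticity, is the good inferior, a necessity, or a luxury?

%ΔQ = (1155 − 1193)/[( 1193 + 1155)/2] = -38/1174 = -0.032367…
%ΔIncome = (61210 − 53740)/[( 53740 + 61210)/2] = 7470/57475 = 0.129969…
E_income = (-38/1174) / (7470/57475) = -0.2490…
E_income < 0 ⇒ inferior good.

-0.25; inferior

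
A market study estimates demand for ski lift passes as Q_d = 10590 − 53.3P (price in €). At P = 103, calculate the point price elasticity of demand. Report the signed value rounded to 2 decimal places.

-1.08

dQ_d/dP = −53.3. At P = 103, Q_d = 10590 − 53.3(103) = 5100.1.
Ed = (dQ_d/dP)·(P/Q_d) = −53.3 × (103/5100.1) = -1.0764…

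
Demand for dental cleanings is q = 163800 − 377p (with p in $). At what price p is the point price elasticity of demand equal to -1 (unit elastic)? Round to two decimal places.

Ed = −377p/(163800 − 377p). Set this equal to -1:
377p = 1·(163800 − 377p) ⇒ 377p(1 + 1) = 1·163800
p = 1·163800 / (377·2) = 217.2413…

217.24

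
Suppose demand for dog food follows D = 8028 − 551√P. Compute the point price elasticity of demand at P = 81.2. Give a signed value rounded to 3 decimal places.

dD/dP = −551/(2√P) = -30.5734. At P = 81.2, D = 3062.88.
Ed = (dD/dP)·(P/D) = (-30.5734) × (81.2/3062.88) = -0.81053…

-0.811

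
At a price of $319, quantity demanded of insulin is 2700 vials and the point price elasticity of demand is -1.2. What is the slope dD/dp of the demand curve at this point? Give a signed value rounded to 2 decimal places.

Ed = (dD/dp)·(p/D) ⇒ dD/dp = Ed·D/p = (-1.2)·2700/319 = -10.1567…

-10.16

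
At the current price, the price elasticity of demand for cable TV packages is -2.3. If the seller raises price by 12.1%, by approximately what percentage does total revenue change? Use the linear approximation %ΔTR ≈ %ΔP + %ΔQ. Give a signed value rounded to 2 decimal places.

%ΔQ ≈ Ed × %ΔP = (-2.3) × (+12.1%) = -27.8300%
%ΔTR ≈ %ΔP + %ΔQ = (+12.1%) + (-27.8300%) = -15.7300%

-15.73%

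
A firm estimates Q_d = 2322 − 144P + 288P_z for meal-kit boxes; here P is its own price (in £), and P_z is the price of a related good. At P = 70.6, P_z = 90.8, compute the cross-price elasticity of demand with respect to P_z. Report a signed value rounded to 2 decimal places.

At the given values, Q_d = 2322 − 144(70.6) + 288(90.8) = 18306.
∂Q_d/∂P_z = 288.
E = (288) × (90.8/18306) = 1.4285…

1.43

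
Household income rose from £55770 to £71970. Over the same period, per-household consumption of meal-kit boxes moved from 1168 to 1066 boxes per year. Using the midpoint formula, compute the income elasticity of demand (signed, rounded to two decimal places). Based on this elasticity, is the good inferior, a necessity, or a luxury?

%ΔQ = (1066 − 1168)/[( 1168 + 1066)/2] = -102/1117 = -0.091316…
%ΔIncome = (71970 − 55770)/[( 55770 + 71970)/2] = 16200/63870 = 0.253640…
E_income = (-102/1117) / (16200/63870) = -0.3600…
E_income < 0 ⇒ inferior good.

-0.36; inferior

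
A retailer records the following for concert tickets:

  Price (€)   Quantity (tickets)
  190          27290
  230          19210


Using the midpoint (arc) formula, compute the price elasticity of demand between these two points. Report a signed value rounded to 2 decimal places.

-1.82

%ΔQ = (19210 − 27290) / [(27290 + 19210)/2] = -8080/23250 = -0.347526…
%ΔP = (230 − 190) / [(190 + 230)/2] = 40/210 = 0.190476…
Arc Ed = %ΔQ / %ΔP = (-8080/23250) / (40/210) = -1.8245…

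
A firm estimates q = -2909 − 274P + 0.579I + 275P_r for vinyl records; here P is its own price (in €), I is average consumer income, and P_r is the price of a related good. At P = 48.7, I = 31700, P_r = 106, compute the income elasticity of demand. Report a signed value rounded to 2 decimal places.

0.59

At the given values, q = -2909 − 274(48.7) + 0.579(31700) + 275(106) = 31251.5.
∂q/∂I = 0.579.
E = (0.579) × (31700/31251.5) = 0.5873…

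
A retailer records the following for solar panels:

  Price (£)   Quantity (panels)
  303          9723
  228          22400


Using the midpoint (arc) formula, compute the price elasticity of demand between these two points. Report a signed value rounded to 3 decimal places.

%ΔQ = (22400 − 9723) / [(9723 + 22400)/2] = 12677/16061.5 = 0.789278…
%ΔP = (228 − 303) / [(303 + 228)/2] = -75/265.5 = -0.282485…
Arc Ed = %ΔQ / %ΔP = (12677/16061.5) / (-75/265.5) = -2.79404…

-2.794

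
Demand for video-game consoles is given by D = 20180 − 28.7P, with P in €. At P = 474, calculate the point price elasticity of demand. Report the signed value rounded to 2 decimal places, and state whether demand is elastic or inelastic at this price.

dD/dP = −28.7. At P = 474, D = 20180 − 28.7(474) = 6576.2.
Ed = (dD/dP)·(P/D) = −28.7 × (474/6576.2) = -2.0686…
|Ed| = 2.07 > 1, so demand is elastic.

-2.07; elastic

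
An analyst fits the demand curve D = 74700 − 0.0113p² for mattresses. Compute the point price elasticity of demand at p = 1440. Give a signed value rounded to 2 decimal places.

dD/dp = −2·0.0113·p = -32.544. At p = 1440, D = 51268.32.
Ed = (dD/dp)·(p/D) = (-32.544) × (1440/51268.32) = -0.9140…

-0.91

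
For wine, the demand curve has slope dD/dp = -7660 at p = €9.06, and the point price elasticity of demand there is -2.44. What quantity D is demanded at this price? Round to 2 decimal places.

Ed = (dD/dp)·(p/D) ⇒ D = (dD/dp)·p/Ed = (-7660)·9.06/(-2.44) = 28442.4590…

28442.46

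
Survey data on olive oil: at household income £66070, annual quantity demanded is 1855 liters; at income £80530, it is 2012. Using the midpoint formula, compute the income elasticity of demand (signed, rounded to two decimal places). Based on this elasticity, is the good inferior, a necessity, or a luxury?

0.41; necessity

%ΔQ = (2012 − 1855)/[( 1855 + 2012)/2] = 157/1933.5 = 0.081199…
%ΔIncome = (80530 − 66070)/[( 66070 + 80530)/2] = 14460/73300 = 0.197271…
E_income = (157/1933.5) / (14460/73300) = 0.4116…
0 < E_income < 1 ⇒ normal good, necessity.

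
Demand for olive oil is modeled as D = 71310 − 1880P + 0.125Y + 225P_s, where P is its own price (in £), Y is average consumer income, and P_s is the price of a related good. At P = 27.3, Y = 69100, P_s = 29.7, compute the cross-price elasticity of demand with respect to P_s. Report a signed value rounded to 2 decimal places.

0.19

At the given values, D = 71310 − 1880(27.3) + 0.125(69100) + 225(29.7) = 35306.
∂D/∂P_s = 225.
E = (225) × (29.7/35306) = 0.1892…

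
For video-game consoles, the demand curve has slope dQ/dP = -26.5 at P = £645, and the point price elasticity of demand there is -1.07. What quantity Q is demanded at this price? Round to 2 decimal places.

15974.30

Ed = (dQ/dP)·(P/Q) ⇒ Q = (dQ/dP)·P/Ed = (-26.5)·645/(-1.07) = 15974.2990…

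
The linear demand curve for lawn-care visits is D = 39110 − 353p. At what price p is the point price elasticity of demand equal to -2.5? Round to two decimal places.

Ed = −353p/(39110 − 353p). Set this equal to -2.5:
353p = 2.5·(39110 − 353p) ⇒ 353p(1 + 2.5) = 2.5·39110
p = 2.5·39110 / (353·3.5) = 79.1380…

79.14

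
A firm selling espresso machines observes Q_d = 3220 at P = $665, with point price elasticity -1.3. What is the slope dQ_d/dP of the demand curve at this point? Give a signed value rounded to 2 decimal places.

Ed = (dQ_d/dP)·(P/Q_d) ⇒ dQ_d/dP = Ed·Q_d/P = (-1.3)·3220/665 = -6.2947…

-6.29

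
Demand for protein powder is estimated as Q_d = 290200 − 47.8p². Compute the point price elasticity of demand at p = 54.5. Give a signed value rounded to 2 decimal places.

-1.92

dQ_d/dp = −2·47.8·p = -5210.2. At p = 54.5, Q_d = 148222.05.
Ed = (dQ_d/dp)·(p/Q_d) = (-5210.2) × (54.5/148222.05) = -1.9157…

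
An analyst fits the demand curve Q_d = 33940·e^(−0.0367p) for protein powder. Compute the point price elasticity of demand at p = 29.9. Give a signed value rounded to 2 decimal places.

dQ_d/dp = −0.0367·Q_d = -415.732. At p = 29.9, Q_d = 11327.8.
Ed = (dQ_d/dp)·(p/Q_d) = (-415.732) × (29.9/11327.8) = -1.0973…

-1.10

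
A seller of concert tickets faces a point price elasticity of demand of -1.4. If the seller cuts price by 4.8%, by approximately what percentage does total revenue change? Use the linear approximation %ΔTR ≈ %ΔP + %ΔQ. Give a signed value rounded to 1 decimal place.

%ΔQ ≈ Ed × %ΔP = (-1.4) × (-4.8%) = +6.7200%
%ΔTR ≈ %ΔP + %ΔQ = (-4.8%) + (+6.7200%) = +1.9200%

+1.9%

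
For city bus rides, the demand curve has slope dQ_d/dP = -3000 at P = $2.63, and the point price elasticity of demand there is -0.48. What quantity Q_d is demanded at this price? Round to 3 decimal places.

Ed = (dQ_d/dP)·(P/Q_d) ⇒ Q_d = (dQ_d/dP)·P/Ed = (-3000)·2.63/(-0.48) = 16437.5

16437.500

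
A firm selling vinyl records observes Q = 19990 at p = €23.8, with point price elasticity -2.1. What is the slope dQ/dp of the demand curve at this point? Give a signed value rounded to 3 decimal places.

-1763.824

Ed = (dQ/dp)·(p/Q) ⇒ dQ/dp = Ed·Q/p = (-2.1)·19990/23.8 = -1763.82352…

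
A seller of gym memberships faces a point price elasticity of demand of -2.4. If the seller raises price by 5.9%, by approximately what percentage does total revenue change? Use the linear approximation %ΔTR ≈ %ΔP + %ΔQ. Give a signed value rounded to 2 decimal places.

-8.26%

%ΔQ ≈ Ed × %ΔP = (-2.4) × (+5.9%) = -14.1600%
%ΔTR ≈ %ΔP + %ΔQ = (+5.9%) + (-14.1600%) = -8.2600%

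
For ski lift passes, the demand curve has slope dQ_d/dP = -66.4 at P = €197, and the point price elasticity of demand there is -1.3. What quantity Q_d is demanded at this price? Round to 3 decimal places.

10062.154

Ed = (dQ_d/dP)·(P/Q_d) ⇒ Q_d = (dQ_d/dP)·P/Ed = (-66.4)·197/(-1.3) = 10062.15384…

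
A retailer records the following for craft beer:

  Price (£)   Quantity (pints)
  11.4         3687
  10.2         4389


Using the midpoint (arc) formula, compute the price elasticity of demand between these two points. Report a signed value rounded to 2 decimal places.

%ΔQ = (4389 − 3687) / [(3687 + 4389)/2] = 702/4038 = 0.173848…
%ΔP = (10.2 − 11.4) / [(11.4 + 10.2)/2] = -1.2/10.8 = -0.111111…
Arc Ed = %ΔQ / %ΔP = (702/4038) / (-1.2/10.8) = -1.5646…

-1.56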